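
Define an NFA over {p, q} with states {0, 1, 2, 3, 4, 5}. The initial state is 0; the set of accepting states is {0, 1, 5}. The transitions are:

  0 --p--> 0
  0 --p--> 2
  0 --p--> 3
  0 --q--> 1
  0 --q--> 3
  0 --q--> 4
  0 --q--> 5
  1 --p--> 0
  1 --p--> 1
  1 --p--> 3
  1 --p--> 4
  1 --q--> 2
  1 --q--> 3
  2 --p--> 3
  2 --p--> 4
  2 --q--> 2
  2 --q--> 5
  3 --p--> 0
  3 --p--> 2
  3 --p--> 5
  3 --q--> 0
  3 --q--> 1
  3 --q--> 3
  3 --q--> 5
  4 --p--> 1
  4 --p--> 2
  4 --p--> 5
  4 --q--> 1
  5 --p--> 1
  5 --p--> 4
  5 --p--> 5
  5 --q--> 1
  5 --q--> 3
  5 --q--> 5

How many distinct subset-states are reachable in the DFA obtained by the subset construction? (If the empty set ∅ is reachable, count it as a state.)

6

Start state of the DFA: {0}.
{0} --p--> {0, 2, 3}  [new]
{0} --q--> {1, 3, 4, 5}  [new]
{0, 2, 3} --p--> {0, 2, 3, 4, 5}  [new]
{0, 2, 3} --q--> {0, 1, 2, 3, 4, 5}  [new]
{1, 3, 4, 5} --p--> {0, 1, 2, 3, 4, 5}  [seen]
{1, 3, 4, 5} --q--> {0, 1, 2, 3, 5}  [new]
{0, 2, 3, 4, 5} --p--> {0, 1, 2, 3, 4, 5}  [seen]
{0, 2, 3, 4, 5} --q--> {0, 1, 2, 3, 4, 5}  [seen]
{0, 1, 2, 3, 4, 5} --p--> {0, 1, 2, 3, 4, 5}  [seen]
{0, 1, 2, 3, 4, 5} --q--> {0, 1, 2, 3, 4, 5}  [seen]
{0, 1, 2, 3, 5} --p--> {0, 1, 2, 3, 4, 5}  [seen]
{0, 1, 2, 3, 5} --q--> {0, 1, 2, 3, 4, 5}  [seen]
Reachable DFA states: {0}, {0, 2, 3}, {1, 3, 4, 5}, {0, 2, 3, 4, 5}, {0, 1, 2, 3, 4, 5}, {0, 1, 2, 3, 5}.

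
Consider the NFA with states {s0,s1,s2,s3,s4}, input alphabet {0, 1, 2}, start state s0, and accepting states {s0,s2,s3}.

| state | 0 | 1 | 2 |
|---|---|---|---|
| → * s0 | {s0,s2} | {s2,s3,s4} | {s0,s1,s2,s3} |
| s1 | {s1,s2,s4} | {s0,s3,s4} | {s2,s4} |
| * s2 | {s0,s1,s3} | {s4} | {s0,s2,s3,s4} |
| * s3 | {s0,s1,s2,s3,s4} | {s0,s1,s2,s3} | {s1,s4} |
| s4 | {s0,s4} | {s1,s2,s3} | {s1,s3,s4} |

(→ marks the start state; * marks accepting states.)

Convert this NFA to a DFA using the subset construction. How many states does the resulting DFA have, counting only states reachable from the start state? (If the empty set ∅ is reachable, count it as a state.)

5

Start state of the DFA: {s0}.
{s0} --0--> {s0,s2}  [new]
{s0} --1--> {s2,s3,s4}  [new]
{s0} --2--> {s0,s1,s2,s3}  [new]
{s0,s2} --0--> {s0,s1,s2,s3}  [seen]
{s0,s2} --1--> {s2,s3,s4}  [seen]
{s0,s2} --2--> {s0,s1,s2,s3,s4}  [new]
{s2,s3,s4} --0--> {s0,s1,s2,s3,s4}  [seen]
{s2,s3,s4} --1--> {s0,s1,s2,s3,s4}  [seen]
{s2,s3,s4} --2--> {s0,s1,s2,s3,s4}  [seen]
{s0,s1,s2,s3} --0--> {s0,s1,s2,s3,s4}  [seen]
{s0,s1,s2,s3} --1--> {s0,s1,s2,s3,s4}  [seen]
{s0,s1,s2,s3} --2--> {s0,s1,s2,s3,s4}  [seen]
{s0,s1,s2,s3,s4} --0--> {s0,s1,s2,s3,s4}  [seen]
{s0,s1,s2,s3,s4} --1--> {s0,s1,s2,s3,s4}  [seen]
{s0,s1,s2,s3,s4} --2--> {s0,s1,s2,s3,s4}  [seen]
Reachable DFA states: {s0}, {s0,s2}, {s2,s3,s4}, {s0,s1,s2,s3}, {s0,s1,s2,s3,s4}.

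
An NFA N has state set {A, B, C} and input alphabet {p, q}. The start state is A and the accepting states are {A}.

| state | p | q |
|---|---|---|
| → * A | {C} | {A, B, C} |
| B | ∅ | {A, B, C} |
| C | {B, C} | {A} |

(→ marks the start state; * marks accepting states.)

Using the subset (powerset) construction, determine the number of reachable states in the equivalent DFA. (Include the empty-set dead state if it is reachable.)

4

Start state of the DFA: {A}.
{A} --p--> {C}  [new]
{A} --q--> {A, B, C}  [new]
{C} --p--> {B, C}  [new]
{C} --q--> {A}  [seen]
{A, B, C} --p--> {B, C}  [seen]
{A, B, C} --q--> {A, B, C}  [seen]
{B, C} --p--> {B, C}  [seen]
{B, C} --q--> {A, B, C}  [seen]
Reachable DFA states: {A}, {C}, {A, B, C}, {B, C}.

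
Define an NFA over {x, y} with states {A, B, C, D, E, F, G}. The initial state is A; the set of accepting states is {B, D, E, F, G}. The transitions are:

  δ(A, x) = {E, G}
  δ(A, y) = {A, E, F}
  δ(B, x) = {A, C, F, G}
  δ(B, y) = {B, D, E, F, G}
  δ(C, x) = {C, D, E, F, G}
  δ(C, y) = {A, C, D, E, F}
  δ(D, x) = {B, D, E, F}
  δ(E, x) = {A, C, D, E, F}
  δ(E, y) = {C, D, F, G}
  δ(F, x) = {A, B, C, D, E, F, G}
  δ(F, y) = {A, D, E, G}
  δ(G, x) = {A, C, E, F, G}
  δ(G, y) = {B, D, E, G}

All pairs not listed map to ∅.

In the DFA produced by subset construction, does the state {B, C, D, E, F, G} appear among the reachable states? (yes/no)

yes

Start state of the DFA: {A}.
{A} --x--> {E, G}  [new]
{A} --y--> {A, E, F}  [new]
{E, G} --x--> {A, C, D, E, F, G}  [new]
{E, G} --y--> {B, C, D, E, F, G}  [new]
{A, E, F} --x--> {A, B, C, D, E, F, G}  [new]
{A, E, F} --y--> {A, C, D, E, F, G}  [seen]
{A, C, D, E, F, G} --x--> {A, B, C, D, E, F, G}  [seen]
{A, C, D, E, F, G} --y--> {A, B, C, D, E, F, G}  [seen]
{B, C, D, E, F, G} --x--> {A, B, C, D, E, F, G}  [seen]
{B, C, D, E, F, G} --y--> {A, B, C, D, E, F, G}  [seen]
{A, B, C, D, E, F, G} --x--> {A, B, C, D, E, F, G}  [seen]
{A, B, C, D, E, F, G} --y--> {A, B, C, D, E, F, G}  [seen]
Reachable DFA states: {A}, {E, G}, {A, E, F}, {A, C, D, E, F, G}, {B, C, D, E, F, G}, {A, B, C, D, E, F, G}.
{B, C, D, E, F, G} is among them.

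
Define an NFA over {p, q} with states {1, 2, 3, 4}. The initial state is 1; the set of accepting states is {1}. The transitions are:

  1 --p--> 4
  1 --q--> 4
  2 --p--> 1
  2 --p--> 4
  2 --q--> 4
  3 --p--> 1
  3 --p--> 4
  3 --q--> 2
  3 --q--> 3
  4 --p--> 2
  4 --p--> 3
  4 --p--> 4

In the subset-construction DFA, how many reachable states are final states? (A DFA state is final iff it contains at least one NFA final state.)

2

Start state of the DFA: {1}.
{1} --p--> {4}  [new]
{1} --q--> {4}  [seen]
{4} --p--> {2, 3, 4}  [new]
{4} --q--> ∅  [new]
{2, 3, 4} --p--> {1, 2, 3, 4}  [new]
{2, 3, 4} --q--> {2, 3, 4}  [seen]
∅ --p--> ∅  [seen]
∅ --q--> ∅  [seen]
{1, 2, 3, 4} --p--> {1, 2, 3, 4}  [seen]
{1, 2, 3, 4} --q--> {2, 3, 4}  [seen]
Reachable DFA states: {1}, {4}, {2, 3, 4}, ∅, {1, 2, 3, 4}.
Accepting DFA states (contain an NFA accepting state): {1}, {1, 2, 3, 4}.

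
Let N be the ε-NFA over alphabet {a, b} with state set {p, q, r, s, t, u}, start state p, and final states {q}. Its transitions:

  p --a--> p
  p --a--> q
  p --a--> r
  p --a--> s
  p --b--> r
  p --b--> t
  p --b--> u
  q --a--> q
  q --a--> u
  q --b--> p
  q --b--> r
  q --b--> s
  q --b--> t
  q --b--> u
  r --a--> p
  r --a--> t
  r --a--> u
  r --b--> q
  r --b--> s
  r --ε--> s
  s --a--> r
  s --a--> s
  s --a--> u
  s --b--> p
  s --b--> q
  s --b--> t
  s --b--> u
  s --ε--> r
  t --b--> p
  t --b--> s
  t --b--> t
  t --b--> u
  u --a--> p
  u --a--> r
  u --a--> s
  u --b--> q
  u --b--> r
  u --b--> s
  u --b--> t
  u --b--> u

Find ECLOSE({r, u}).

Begin with {r, u}.
r →ε {s}; add s.
ε-closure = {r, s, u}.

{r, s, u}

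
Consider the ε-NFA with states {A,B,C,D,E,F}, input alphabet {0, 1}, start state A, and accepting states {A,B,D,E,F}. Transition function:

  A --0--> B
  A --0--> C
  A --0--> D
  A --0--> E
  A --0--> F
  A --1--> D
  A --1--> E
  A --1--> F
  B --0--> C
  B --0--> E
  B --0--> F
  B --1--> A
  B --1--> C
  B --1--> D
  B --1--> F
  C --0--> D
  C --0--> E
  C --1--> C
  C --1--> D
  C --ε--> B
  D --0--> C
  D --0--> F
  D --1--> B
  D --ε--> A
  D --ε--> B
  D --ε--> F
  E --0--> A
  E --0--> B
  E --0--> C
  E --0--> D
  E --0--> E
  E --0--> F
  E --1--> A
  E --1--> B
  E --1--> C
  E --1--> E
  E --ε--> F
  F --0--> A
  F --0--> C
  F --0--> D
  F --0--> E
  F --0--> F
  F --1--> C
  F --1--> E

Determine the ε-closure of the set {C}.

{B,C}

Begin with {C}.
C →ε {B}; add B.
ε-closure = {B,C}.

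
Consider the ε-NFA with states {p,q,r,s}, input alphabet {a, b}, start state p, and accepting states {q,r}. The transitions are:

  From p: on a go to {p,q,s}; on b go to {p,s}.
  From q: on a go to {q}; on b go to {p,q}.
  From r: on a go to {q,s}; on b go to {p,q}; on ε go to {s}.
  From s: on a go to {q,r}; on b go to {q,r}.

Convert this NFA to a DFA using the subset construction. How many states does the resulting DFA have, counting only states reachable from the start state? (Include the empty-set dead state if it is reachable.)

4

Start state of the DFA: {p} (ε-closure of the NFA start).
{p} --a--> {p,q,s}  [new]
{p} --b--> {p,s}  [new]
{p,q,s} --a--> {p,q,r,s}  [new]
{p,q,s} --b--> {p,q,r,s}  [seen]
{p,s} --a--> {p,q,r,s}  [seen]
{p,s} --b--> {p,q,r,s}  [seen]
{p,q,r,s} --a--> {p,q,r,s}  [seen]
{p,q,r,s} --b--> {p,q,r,s}  [seen]
Reachable DFA states: {p}, {p,q,s}, {p,s}, {p,q,r,s}.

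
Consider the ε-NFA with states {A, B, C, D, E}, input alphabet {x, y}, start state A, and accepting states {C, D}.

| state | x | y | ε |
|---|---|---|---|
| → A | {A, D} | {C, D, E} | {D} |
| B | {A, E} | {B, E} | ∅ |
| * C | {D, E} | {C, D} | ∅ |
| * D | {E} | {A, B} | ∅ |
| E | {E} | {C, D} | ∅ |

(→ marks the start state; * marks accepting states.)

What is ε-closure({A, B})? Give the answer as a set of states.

Begin with {A, B}.
A →ε {D}; add D.
ε-closure = {A, B, D}.

{A, B, D}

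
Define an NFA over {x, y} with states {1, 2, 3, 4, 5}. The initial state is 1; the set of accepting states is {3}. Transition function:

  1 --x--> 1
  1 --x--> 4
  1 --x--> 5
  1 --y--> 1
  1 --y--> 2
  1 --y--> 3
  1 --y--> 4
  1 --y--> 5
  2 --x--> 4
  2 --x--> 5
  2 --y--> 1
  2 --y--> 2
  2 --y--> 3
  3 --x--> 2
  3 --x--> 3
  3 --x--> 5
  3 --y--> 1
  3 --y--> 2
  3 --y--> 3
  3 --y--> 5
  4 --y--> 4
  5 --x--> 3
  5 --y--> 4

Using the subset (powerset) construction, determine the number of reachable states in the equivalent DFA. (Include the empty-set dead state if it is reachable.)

Start state of the DFA: {1}.
{1} --x--> {1, 4, 5}  [new]
{1} --y--> {1, 2, 3, 4, 5}  [new]
{1, 4, 5} --x--> {1, 3, 4, 5}  [new]
{1, 4, 5} --y--> {1, 2, 3, 4, 5}  [seen]
{1, 2, 3, 4, 5} --x--> {1, 2, 3, 4, 5}  [seen]
{1, 2, 3, 4, 5} --y--> {1, 2, 3, 4, 5}  [seen]
{1, 3, 4, 5} --x--> {1, 2, 3, 4, 5}  [seen]
{1, 3, 4, 5} --y--> {1, 2, 3, 4, 5}  [seen]
Reachable DFA states: {1}, {1, 4, 5}, {1, 2, 3, 4, 5}, {1, 3, 4, 5}.

4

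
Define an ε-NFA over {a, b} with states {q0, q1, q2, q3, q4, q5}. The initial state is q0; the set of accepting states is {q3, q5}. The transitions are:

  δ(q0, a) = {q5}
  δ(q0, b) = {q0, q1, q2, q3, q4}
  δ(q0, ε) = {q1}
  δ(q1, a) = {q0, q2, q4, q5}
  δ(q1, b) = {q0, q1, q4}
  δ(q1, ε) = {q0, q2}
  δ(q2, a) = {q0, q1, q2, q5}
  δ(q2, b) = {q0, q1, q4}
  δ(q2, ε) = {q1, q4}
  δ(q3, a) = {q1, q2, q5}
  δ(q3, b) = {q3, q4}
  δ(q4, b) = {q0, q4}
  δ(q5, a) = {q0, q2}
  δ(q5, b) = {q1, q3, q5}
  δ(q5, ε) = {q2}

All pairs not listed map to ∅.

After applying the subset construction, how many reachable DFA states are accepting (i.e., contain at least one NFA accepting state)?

Start state of the DFA: {q0, q1, q2, q4} (ε-closure of the NFA start).
{q0, q1, q2, q4} --a--> {q0, q1, q2, q4, q5}  [new]
{q0, q1, q2, q4} --b--> {q0, q1, q2, q3, q4}  [new]
{q0, q1, q2, q4, q5} --a--> {q0, q1, q2, q4, q5}  [seen]
{q0, q1, q2, q4, q5} --b--> {q0, q1, q2, q3, q4, q5}  [new]
{q0, q1, q2, q3, q4} --a--> {q0, q1, q2, q4, q5}  [seen]
{q0, q1, q2, q3, q4} --b--> {q0, q1, q2, q3, q4}  [seen]
{q0, q1, q2, q3, q4, q5} --a--> {q0, q1, q2, q4, q5}  [seen]
{q0, q1, q2, q3, q4, q5} --b--> {q0, q1, q2, q3, q4, q5}  [seen]
Reachable DFA states: {q0, q1, q2, q4}, {q0, q1, q2, q4, q5}, {q0, q1, q2, q3, q4}, {q0, q1, q2, q3, q4, q5}.
Accepting DFA states (contain an NFA accepting state): {q0, q1, q2, q4, q5}, {q0, q1, q2, q3, q4}, {q0, q1, q2, q3, q4, q5}.

3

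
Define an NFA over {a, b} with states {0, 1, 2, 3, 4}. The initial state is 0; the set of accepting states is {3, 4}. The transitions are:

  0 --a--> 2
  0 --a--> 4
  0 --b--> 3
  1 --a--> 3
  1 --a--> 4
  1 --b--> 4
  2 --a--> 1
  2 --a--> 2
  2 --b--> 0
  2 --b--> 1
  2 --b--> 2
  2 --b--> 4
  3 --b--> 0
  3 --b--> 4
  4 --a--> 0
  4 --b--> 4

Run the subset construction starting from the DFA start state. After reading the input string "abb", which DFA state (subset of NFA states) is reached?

Start: {0}.
δ(0,a) = {2, 4}.
Union: {2, 4}.
After a: {2, 4}.
δ(2,b) = {0, 1, 2, 4}; δ(4,b) = {4}.
Union: {0, 1, 2, 4}.
After b: {0, 1, 2, 4}.
δ(0,b) = {3}; δ(1,b) = {4}; δ(2,b) = {0, 1, 2, 4}; δ(4,b) = {4}.
Union: {0, 1, 2, 3, 4}.
After b: {0, 1, 2, 3, 4}.

{0, 1, 2, 3, 4}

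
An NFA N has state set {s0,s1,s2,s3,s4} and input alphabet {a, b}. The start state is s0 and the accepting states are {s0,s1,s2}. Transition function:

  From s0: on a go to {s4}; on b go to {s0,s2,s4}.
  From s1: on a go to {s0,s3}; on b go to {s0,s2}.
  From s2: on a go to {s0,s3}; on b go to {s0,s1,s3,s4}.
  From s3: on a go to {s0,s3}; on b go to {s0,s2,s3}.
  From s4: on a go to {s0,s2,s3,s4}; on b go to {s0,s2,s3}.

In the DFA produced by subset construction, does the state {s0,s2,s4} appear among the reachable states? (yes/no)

Start state of the DFA: {s0}.
{s0} --a--> {s4}  [new]
{s0} --b--> {s0,s2,s4}  [new]
{s4} --a--> {s0,s2,s3,s4}  [new]
{s4} --b--> {s0,s2,s3}  [new]
{s0,s2,s4} --a--> {s0,s2,s3,s4}  [seen]
{s0,s2,s4} --b--> {s0,s1,s2,s3,s4}  [new]
{s0,s2,s3,s4} --a--> {s0,s2,s3,s4}  [seen]
{s0,s2,s3,s4} --b--> {s0,s1,s2,s3,s4}  [seen]
{s0,s2,s3} --a--> {s0,s3,s4}  [new]
{s0,s2,s3} --b--> {s0,s1,s2,s3,s4}  [seen]
{s0,s1,s2,s3,s4} --a--> {s0,s2,s3,s4}  [seen]
{s0,s1,s2,s3,s4} --b--> {s0,s1,s2,s3,s4}  [seen]
{s0,s3,s4} --a--> {s0,s2,s3,s4}  [seen]
{s0,s3,s4} --b--> {s0,s2,s3,s4}  [seen]
Reachable DFA states: {s0}, {s4}, {s0,s2,s4}, {s0,s2,s3,s4}, {s0,s2,s3}, {s0,s1,s2,s3,s4}, {s0,s3,s4}.
{s0,s2,s4} is among them.

yes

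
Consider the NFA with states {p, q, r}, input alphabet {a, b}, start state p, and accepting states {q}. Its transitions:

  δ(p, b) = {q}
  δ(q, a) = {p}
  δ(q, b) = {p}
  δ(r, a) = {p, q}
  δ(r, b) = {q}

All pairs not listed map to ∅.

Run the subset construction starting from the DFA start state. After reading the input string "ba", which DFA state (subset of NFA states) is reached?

{p}

Start: {p}.
δ(p,b) = {q}.
Union: {q}.
After b: {q}.
δ(q,a) = {p}.
Union: {p}.
After a: {p}.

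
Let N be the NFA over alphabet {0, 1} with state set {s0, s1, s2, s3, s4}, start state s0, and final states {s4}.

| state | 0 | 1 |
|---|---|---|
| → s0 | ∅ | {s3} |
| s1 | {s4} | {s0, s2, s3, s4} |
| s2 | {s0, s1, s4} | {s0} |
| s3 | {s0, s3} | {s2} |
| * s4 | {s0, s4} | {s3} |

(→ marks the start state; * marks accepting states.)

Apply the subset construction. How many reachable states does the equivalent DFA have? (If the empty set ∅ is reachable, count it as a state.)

13

Start state of the DFA: {s0}.
{s0} --0--> ∅  [new]
{s0} --1--> {s3}  [new]
∅ --0--> ∅  [seen]
∅ --1--> ∅  [seen]
{s3} --0--> {s0, s3}  [new]
{s3} --1--> {s2}  [new]
{s0, s3} --0--> {s0, s3}  [seen]
{s0, s3} --1--> {s2, s3}  [new]
{s2} --0--> {s0, s1, s4}  [new]
{s2} --1--> {s0}  [seen]
{s2, s3} --0--> {s0, s1, s3, s4}  [new]
{s2, s3} --1--> {s0, s2}  [new]
{s0, s1, s4} --0--> {s0, s4}  [new]
{s0, s1, s4} --1--> {s0, s2, s3, s4}  [new]
{s0, s1, s3, s4} --0--> {s0, s3, s4}  [new]
{s0, s1, s3, s4} --1--> {s0, s2, s3, s4}  [seen]
{s0, s2} --0--> {s0, s1, s4}  [seen]
{s0, s2} --1--> {s0, s3}  [seen]
{s0, s4} --0--> {s0, s4}  [seen]
{s0, s4} --1--> {s3}  [seen]
{s0, s2, s3, s4} --0--> {s0, s1, s3, s4}  [seen]
{s0, s2, s3, s4} --1--> {s0, s2, s3}  [new]
{s0, s3, s4} --0--> {s0, s3, s4}  [seen]
{s0, s3, s4} --1--> {s2, s3}  [seen]
{s0, s2, s3} --0--> {s0, s1, s3, s4}  [seen]
{s0, s2, s3} --1--> {s0, s2, s3}  [seen]
Reachable DFA states: {s0}, ∅, {s3}, {s0, s3}, {s2}, {s2, s3}, {s0, s1, s4}, {s0, s1, s3, s4}, {s0, s2}, {s0, s4}, {s0, s2, s3, s4}, {s0, s3, s4}, {s0, s2, s3}.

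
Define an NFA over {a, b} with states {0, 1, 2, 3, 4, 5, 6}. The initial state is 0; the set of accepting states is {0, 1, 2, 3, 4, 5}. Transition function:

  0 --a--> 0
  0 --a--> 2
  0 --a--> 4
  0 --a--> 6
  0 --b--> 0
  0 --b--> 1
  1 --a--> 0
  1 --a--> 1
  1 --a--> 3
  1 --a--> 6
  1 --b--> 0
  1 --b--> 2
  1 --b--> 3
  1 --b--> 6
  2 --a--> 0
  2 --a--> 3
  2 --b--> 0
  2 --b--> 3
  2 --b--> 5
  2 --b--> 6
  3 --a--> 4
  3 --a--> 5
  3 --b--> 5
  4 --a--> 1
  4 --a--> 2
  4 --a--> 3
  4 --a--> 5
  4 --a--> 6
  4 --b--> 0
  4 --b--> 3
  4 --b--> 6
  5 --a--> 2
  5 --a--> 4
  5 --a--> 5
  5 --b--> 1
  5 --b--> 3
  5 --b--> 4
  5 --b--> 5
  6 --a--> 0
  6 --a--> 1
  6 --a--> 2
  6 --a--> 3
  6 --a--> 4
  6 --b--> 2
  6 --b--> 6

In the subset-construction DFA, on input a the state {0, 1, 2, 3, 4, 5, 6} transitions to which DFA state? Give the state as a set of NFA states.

{0, 1, 2, 3, 4, 5, 6}

δ(0,a) = {0, 2, 4, 6}; δ(1,a) = {0, 1, 3, 6}; δ(2,a) = {0, 3}; δ(3,a) = {4, 5}; δ(4,a) = {1, 2, 3, 5, 6}; δ(5,a) = {2, 4, 5}; δ(6,a) = {0, 1, 2, 3, 4}.
Union: {0, 1, 2, 3, 4, 5, 6}.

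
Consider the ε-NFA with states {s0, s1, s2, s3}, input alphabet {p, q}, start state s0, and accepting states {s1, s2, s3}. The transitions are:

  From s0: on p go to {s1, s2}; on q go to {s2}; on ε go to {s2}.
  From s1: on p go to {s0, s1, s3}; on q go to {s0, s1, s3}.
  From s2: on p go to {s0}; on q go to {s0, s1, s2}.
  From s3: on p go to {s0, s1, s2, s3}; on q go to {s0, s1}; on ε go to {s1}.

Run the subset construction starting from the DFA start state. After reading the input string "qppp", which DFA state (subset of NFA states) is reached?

Start: {s0, s2}.
δ(s0,q) = {s2}; δ(s2,q) = {s0, s1, s2}.
Union: {s0, s1, s2}.
After q: {s0, s1, s2}.
δ(s0,p) = {s1, s2}; δ(s1,p) = {s0, s1, s3}; δ(s2,p) = {s0}.
Union: {s0, s1, s2, s3}.
After p: {s0, s1, s2, s3}.
δ(s0,p) = {s1, s2}; δ(s1,p) = {s0, s1, s3}; δ(s2,p) = {s0}; δ(s3,p) = {s0, s1, s2, s3}.
Union: {s0, s1, s2, s3}.
After p: {s0, s1, s2, s3}.
δ(s0,p) = {s1, s2}; δ(s1,p) = {s0, s1, s3}; δ(s2,p) = {s0}; δ(s3,p) = {s0, s1, s2, s3}.
Union: {s0, s1, s2, s3}.
After p: {s0, s1, s2, s3}.

{s0, s1, s2, s3}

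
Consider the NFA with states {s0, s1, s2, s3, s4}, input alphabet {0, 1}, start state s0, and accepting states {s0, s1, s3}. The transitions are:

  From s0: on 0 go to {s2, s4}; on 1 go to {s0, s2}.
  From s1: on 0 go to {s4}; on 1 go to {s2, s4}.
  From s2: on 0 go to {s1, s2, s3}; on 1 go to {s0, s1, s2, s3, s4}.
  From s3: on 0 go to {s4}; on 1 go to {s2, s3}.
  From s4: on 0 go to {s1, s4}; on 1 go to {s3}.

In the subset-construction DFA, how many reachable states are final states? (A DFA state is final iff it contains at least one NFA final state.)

Start state of the DFA: {s0}.
{s0} --0--> {s2, s4}  [new]
{s0} --1--> {s0, s2}  [new]
{s2, s4} --0--> {s1, s2, s3, s4}  [new]
{s2, s4} --1--> {s0, s1, s2, s3, s4}  [new]
{s0, s2} --0--> {s1, s2, s3, s4}  [seen]
{s0, s2} --1--> {s0, s1, s2, s3, s4}  [seen]
{s1, s2, s3, s4} --0--> {s1, s2, s3, s4}  [seen]
{s1, s2, s3, s4} --1--> {s0, s1, s2, s3, s4}  [seen]
{s0, s1, s2, s3, s4} --0--> {s1, s2, s3, s4}  [seen]
{s0, s1, s2, s3, s4} --1--> {s0, s1, s2, s3, s4}  [seen]
Reachable DFA states: {s0}, {s2, s4}, {s0, s2}, {s1, s2, s3, s4}, {s0, s1, s2, s3, s4}.
Accepting DFA states (contain an NFA accepting state): {s0}, {s0, s2}, {s1, s2, s3, s4}, {s0, s1, s2, s3, s4}.

4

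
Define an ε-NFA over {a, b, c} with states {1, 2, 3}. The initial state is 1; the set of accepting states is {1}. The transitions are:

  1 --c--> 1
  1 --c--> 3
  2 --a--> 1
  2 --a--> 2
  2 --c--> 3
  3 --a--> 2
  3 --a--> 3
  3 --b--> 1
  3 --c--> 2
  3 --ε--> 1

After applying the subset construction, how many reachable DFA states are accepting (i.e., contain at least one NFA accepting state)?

Start state of the DFA: {1} (ε-closure of the NFA start).
{1} --a--> ∅  [new]
{1} --b--> ∅  [seen]
{1} --c--> {1, 3}  [new]
∅ --a--> ∅  [seen]
∅ --b--> ∅  [seen]
∅ --c--> ∅  [seen]
{1, 3} --a--> {1, 2, 3}  [new]
{1, 3} --b--> {1}  [seen]
{1, 3} --c--> {1, 2, 3}  [seen]
{1, 2, 3} --a--> {1, 2, 3}  [seen]
{1, 2, 3} --b--> {1}  [seen]
{1, 2, 3} --c--> {1, 2, 3}  [seen]
Reachable DFA states: {1}, ∅, {1, 3}, {1, 2, 3}.
Accepting DFA states (contain an NFA accepting state): {1}, {1, 3}, {1, 2, 3}.

3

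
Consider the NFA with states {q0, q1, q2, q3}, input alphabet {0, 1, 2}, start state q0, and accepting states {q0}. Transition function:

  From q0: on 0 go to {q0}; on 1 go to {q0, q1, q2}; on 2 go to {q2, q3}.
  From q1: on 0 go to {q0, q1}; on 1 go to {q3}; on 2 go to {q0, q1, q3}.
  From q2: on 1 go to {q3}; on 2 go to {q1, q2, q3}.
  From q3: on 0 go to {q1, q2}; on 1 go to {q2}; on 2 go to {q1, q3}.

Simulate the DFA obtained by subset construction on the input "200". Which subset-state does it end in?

{q0, q1}

Start: {q0}.
δ(q0,2) = {q2, q3}.
Union: {q2, q3}.
After 2: {q2, q3}.
δ(q2,0) = ∅; δ(q3,0) = {q1, q2}.
Union: {q1, q2}.
After 0: {q1, q2}.
δ(q1,0) = {q0, q1}; δ(q2,0) = ∅.
Union: {q0, q1}.
After 0: {q0, q1}.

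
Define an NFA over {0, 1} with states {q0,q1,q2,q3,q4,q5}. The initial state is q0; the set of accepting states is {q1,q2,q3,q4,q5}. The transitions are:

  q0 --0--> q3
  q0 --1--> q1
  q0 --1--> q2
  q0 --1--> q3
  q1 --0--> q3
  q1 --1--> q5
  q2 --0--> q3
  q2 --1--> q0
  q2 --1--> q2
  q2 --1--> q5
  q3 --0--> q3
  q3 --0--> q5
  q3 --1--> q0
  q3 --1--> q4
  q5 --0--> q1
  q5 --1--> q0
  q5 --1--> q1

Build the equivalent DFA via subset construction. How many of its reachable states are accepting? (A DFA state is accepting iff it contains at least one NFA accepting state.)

15

Start state of the DFA: {q0}.
{q0} --0--> {q3}  [new]
{q0} --1--> {q1,q2,q3}  [new]
{q3} --0--> {q3,q5}  [new]
{q3} --1--> {q0,q4}  [new]
{q1,q2,q3} --0--> {q3,q5}  [seen]
{q1,q2,q3} --1--> {q0,q2,q4,q5}  [new]
{q3,q5} --0--> {q1,q3,q5}  [new]
{q3,q5} --1--> {q0,q1,q4}  [new]
{q0,q4} --0--> {q3}  [seen]
{q0,q4} --1--> {q1,q2,q3}  [seen]
{q0,q2,q4,q5} --0--> {q1,q3}  [new]
{q0,q2,q4,q5} --1--> {q0,q1,q2,q3,q5}  [new]
{q1,q3,q5} --0--> {q1,q3,q5}  [seen]
{q1,q3,q5} --1--> {q0,q1,q4,q5}  [new]
{q0,q1,q4} --0--> {q3}  [seen]
{q0,q1,q4} --1--> {q1,q2,q3,q5}  [new]
{q1,q3} --0--> {q3,q5}  [seen]
{q1,q3} --1--> {q0,q4,q5}  [new]
{q0,q1,q2,q3,q5} --0--> {q1,q3,q5}  [seen]
{q0,q1,q2,q3,q5} --1--> {q0,q1,q2,q3,q4,q5}  [new]
{q0,q1,q4,q5} --0--> {q1,q3}  [seen]
{q0,q1,q4,q5} --1--> {q0,q1,q2,q3,q5}  [seen]
{q1,q2,q3,q5} --0--> {q1,q3,q5}  [seen]
{q1,q2,q3,q5} --1--> {q0,q1,q2,q4,q5}  [new]
{q0,q4,q5} --0--> {q1,q3}  [seen]
{q0,q4,q5} --1--> {q0,q1,q2,q3}  [new]
{q0,q1,q2,q3,q4,q5} --0--> {q1,q3,q5}  [seen]
{q0,q1,q2,q3,q4,q5} --1--> {q0,q1,q2,q3,q4,q5}  [seen]
{q0,q1,q2,q4,q5} --0--> {q1,q3}  [seen]
{q0,q1,q2,q4,q5} --1--> {q0,q1,q2,q3,q5}  [seen]
{q0,q1,q2,q3} --0--> {q3,q5}  [seen]
{q0,q1,q2,q3} --1--> {q0,q1,q2,q3,q4,q5}  [seen]
Reachable DFA states: {q0}, {q3}, {q1,q2,q3}, {q3,q5}, {q0,q4}, {q0,q2,q4,q5}, {q1,q3,q5}, {q0,q1,q4}, {q1,q3}, {q0,q1,q2,q3,q5}, {q0,q1,q4,q5}, {q1,q2,q3,q5}, {q0,q4,q5}, {q0,q1,q2,q3,q4,q5}, {q0,q1,q2,q4,q5}, {q0,q1,q2,q3}.
Accepting DFA states (contain an NFA accepting state): {q3}, {q1,q2,q3}, {q3,q5}, {q0,q4}, {q0,q2,q4,q5}, {q1,q3,q5}, {q0,q1,q4}, {q1,q3}, {q0,q1,q2,q3,q5}, {q0,q1,q4,q5}, {q1,q2,q3,q5}, {q0,q4,q5}, {q0,q1,q2,q3,q4,q5}, {q0,q1,q2,q4,q5}, {q0,q1,q2,q3}.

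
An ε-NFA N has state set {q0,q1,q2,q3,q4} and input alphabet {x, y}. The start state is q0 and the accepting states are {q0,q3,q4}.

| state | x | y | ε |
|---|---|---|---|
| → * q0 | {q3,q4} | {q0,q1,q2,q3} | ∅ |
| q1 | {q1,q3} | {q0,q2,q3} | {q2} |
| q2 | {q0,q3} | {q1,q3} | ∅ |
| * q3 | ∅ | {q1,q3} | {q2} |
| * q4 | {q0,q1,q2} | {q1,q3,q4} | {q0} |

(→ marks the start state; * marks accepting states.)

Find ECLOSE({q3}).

Begin with {q3}.
q3 →ε {q2}; add q2.
ε-closure = {q2,q3}.

{q2,q3}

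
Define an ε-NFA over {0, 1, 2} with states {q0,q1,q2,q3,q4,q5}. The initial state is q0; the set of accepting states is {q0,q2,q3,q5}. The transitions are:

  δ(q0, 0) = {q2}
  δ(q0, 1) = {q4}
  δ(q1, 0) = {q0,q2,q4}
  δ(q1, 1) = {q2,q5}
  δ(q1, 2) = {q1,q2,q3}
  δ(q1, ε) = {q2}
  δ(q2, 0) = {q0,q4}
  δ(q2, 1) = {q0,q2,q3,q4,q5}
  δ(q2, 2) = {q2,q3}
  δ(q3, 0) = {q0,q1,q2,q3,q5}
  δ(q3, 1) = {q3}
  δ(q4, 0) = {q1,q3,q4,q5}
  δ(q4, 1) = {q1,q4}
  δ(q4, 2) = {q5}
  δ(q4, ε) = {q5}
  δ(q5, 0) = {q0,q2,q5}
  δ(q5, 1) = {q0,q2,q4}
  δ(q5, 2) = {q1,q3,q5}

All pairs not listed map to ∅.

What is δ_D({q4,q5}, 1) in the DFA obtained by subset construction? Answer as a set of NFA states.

δ(q4,1) = {q1,q4}; δ(q5,1) = {q0,q2,q4}.
Union: {q0,q1,q2,q4}.
ε-closure gives {q0,q1,q2,q4,q5}.

{q0,q1,q2,q4,q5}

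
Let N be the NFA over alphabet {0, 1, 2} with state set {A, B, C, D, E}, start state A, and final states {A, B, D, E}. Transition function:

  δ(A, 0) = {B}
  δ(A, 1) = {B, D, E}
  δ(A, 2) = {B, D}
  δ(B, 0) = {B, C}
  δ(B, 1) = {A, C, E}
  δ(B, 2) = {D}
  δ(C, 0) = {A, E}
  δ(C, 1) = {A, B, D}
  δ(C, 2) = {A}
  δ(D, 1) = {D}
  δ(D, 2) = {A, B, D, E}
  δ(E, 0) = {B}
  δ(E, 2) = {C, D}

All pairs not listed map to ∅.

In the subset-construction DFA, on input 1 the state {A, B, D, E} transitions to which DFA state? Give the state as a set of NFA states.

δ(A,1) = {B, D, E}; δ(B,1) = {A, C, E}; δ(D,1) = {D}; δ(E,1) = ∅.
Union: {A, B, C, D, E}.

{A, B, C, D, E}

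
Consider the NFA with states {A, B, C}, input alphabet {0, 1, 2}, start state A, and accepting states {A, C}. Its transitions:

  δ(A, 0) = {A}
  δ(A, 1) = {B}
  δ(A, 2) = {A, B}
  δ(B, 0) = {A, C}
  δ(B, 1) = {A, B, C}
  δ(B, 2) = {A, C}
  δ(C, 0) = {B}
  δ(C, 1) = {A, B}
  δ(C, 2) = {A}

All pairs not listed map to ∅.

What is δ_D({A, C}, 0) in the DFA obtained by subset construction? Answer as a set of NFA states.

δ(A,0) = {A}; δ(C,0) = {B}.
Union: {A, B}.

{A, B}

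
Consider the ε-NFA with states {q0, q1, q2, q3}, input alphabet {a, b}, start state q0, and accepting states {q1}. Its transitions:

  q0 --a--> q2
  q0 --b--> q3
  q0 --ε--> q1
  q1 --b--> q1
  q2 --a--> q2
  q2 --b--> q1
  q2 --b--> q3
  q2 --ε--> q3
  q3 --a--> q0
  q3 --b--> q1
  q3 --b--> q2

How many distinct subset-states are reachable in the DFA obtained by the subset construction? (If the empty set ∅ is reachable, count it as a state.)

Start state of the DFA: {q0, q1} (ε-closure of the NFA start).
{q0, q1} --a--> {q2, q3}  [new]
{q0, q1} --b--> {q1, q3}  [new]
{q2, q3} --a--> {q0, q1, q2, q3}  [new]
{q2, q3} --b--> {q1, q2, q3}  [new]
{q1, q3} --a--> {q0, q1}  [seen]
{q1, q3} --b--> {q1, q2, q3}  [seen]
{q0, q1, q2, q3} --a--> {q0, q1, q2, q3}  [seen]
{q0, q1, q2, q3} --b--> {q1, q2, q3}  [seen]
{q1, q2, q3} --a--> {q0, q1, q2, q3}  [seen]
{q1, q2, q3} --b--> {q1, q2, q3}  [seen]
Reachable DFA states: {q0, q1}, {q2, q3}, {q1, q3}, {q0, q1, q2, q3}, {q1, q2, q3}.

5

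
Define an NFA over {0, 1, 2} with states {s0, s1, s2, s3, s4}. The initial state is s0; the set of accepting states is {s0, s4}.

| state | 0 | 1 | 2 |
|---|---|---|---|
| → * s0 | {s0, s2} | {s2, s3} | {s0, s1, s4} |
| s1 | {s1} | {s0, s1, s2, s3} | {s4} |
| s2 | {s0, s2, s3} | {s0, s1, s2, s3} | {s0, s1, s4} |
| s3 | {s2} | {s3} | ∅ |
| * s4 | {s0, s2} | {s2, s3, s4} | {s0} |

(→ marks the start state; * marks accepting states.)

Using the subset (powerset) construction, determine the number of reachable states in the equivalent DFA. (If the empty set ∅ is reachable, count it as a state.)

8

Start state of the DFA: {s0}.
{s0} --0--> {s0, s2}  [new]
{s0} --1--> {s2, s3}  [new]
{s0} --2--> {s0, s1, s4}  [new]
{s0, s2} --0--> {s0, s2, s3}  [new]
{s0, s2} --1--> {s0, s1, s2, s3}  [new]
{s0, s2} --2--> {s0, s1, s4}  [seen]
{s2, s3} --0--> {s0, s2, s3}  [seen]
{s2, s3} --1--> {s0, s1, s2, s3}  [seen]
{s2, s3} --2--> {s0, s1, s4}  [seen]
{s0, s1, s4} --0--> {s0, s1, s2}  [new]
{s0, s1, s4} --1--> {s0, s1, s2, s3, s4}  [new]
{s0, s1, s4} --2--> {s0, s1, s4}  [seen]
{s0, s2, s3} --0--> {s0, s2, s3}  [seen]
{s0, s2, s3} --1--> {s0, s1, s2, s3}  [seen]
{s0, s2, s3} --2--> {s0, s1, s4}  [seen]
{s0, s1, s2, s3} --0--> {s0, s1, s2, s3}  [seen]
{s0, s1, s2, s3} --1--> {s0, s1, s2, s3}  [seen]
{s0, s1, s2, s3} --2--> {s0, s1, s4}  [seen]
{s0, s1, s2} --0--> {s0, s1, s2, s3}  [seen]
{s0, s1, s2} --1--> {s0, s1, s2, s3}  [seen]
{s0, s1, s2} --2--> {s0, s1, s4}  [seen]
{s0, s1, s2, s3, s4} --0--> {s0, s1, s2, s3}  [seen]
{s0, s1, s2, s3, s4} --1--> {s0, s1, s2, s3, s4}  [seen]
{s0, s1, s2, s3, s4} --2--> {s0, s1, s4}  [seen]
Reachable DFA states: {s0}, {s0, s2}, {s2, s3}, {s0, s1, s4}, {s0, s2, s3}, {s0, s1, s2, s3}, {s0, s1, s2}, {s0, s1, s2, s3, s4}.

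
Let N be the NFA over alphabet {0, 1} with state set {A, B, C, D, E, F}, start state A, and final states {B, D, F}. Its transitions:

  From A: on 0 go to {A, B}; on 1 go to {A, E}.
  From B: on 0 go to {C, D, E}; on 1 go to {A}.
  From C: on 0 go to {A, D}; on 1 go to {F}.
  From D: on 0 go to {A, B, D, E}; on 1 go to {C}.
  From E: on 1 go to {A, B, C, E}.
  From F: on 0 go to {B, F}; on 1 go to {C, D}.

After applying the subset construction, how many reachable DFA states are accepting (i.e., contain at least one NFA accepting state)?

5

Start state of the DFA: {A}.
{A} --0--> {A, B}  [new]
{A} --1--> {A, E}  [new]
{A, B} --0--> {A, B, C, D, E}  [new]
{A, B} --1--> {A, E}  [seen]
{A, E} --0--> {A, B}  [seen]
{A, E} --1--> {A, B, C, E}  [new]
{A, B, C, D, E} --0--> {A, B, C, D, E}  [seen]
{A, B, C, D, E} --1--> {A, B, C, E, F}  [new]
{A, B, C, E} --0--> {A, B, C, D, E}  [seen]
{A, B, C, E} --1--> {A, B, C, E, F}  [seen]
{A, B, C, E, F} --0--> {A, B, C, D, E, F}  [new]
{A, B, C, E, F} --1--> {A, B, C, D, E, F}  [seen]
{A, B, C, D, E, F} --0--> {A, B, C, D, E, F}  [seen]
{A, B, C, D, E, F} --1--> {A, B, C, D, E, F}  [seen]
Reachable DFA states: {A}, {A, B}, {A, E}, {A, B, C, D, E}, {A, B, C, E}, {A, B, C, E, F}, {A, B, C, D, E, F}.
Accepting DFA states (contain an NFA accepting state): {A, B}, {A, B, C, D, E}, {A, B, C, E}, {A, B, C, E, F}, {A, B, C, D, E, F}.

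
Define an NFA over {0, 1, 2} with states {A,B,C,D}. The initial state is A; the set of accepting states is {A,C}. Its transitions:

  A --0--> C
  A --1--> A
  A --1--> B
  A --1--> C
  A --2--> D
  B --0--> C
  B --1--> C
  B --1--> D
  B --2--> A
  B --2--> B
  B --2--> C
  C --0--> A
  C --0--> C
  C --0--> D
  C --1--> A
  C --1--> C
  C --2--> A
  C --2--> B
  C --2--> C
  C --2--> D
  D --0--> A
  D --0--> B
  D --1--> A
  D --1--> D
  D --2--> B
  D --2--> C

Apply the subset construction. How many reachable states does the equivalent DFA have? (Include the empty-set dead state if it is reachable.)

11

Start state of the DFA: {A}.
{A} --0--> {C}  [new]
{A} --1--> {A,B,C}  [new]
{A} --2--> {D}  [new]
{C} --0--> {A,C,D}  [new]
{C} --1--> {A,C}  [new]
{C} --2--> {A,B,C,D}  [new]
{A,B,C} --0--> {A,C,D}  [seen]
{A,B,C} --1--> {A,B,C,D}  [seen]
{A,B,C} --2--> {A,B,C,D}  [seen]
{D} --0--> {A,B}  [new]
{D} --1--> {A,D}  [new]
{D} --2--> {B,C}  [new]
{A,C,D} --0--> {A,B,C,D}  [seen]
{A,C,D} --1--> {A,B,C,D}  [seen]
{A,C,D} --2--> {A,B,C,D}  [seen]
{A,C} --0--> {A,C,D}  [seen]
{A,C} --1--> {A,B,C}  [seen]
{A,C} --2--> {A,B,C,D}  [seen]
{A,B,C,D} --0--> {A,B,C,D}  [seen]
{A,B,C,D} --1--> {A,B,C,D}  [seen]
{A,B,C,D} --2--> {A,B,C,D}  [seen]
{A,B} --0--> {C}  [seen]
{A,B} --1--> {A,B,C,D}  [seen]
{A,B} --2--> {A,B,C,D}  [seen]
{A,D} --0--> {A,B,C}  [seen]
{A,D} --1--> {A,B,C,D}  [seen]
{A,D} --2--> {B,C,D}  [new]
{B,C} --0--> {A,C,D}  [seen]
{B,C} --1--> {A,C,D}  [seen]
{B,C} --2--> {A,B,C,D}  [seen]
{B,C,D} --0--> {A,B,C,D}  [seen]
{B,C,D} --1--> {A,C,D}  [seen]
{B,C,D} --2--> {A,B,C,D}  [seen]
Reachable DFA states: {A}, {C}, {A,B,C}, {D}, {A,C,D}, {A,C}, {A,B,C,D}, {A,B}, {A,D}, {B,C}, {B,C,D}.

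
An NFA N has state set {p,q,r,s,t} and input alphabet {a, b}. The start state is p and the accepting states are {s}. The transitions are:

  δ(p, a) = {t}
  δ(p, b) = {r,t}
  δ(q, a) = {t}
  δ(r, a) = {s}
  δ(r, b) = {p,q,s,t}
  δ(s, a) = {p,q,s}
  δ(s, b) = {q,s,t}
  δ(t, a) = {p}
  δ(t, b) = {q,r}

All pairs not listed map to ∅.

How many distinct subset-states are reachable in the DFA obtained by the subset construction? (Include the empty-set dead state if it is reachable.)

Start state of the DFA: {p}.
{p} --a--> {t}  [new]
{p} --b--> {r,t}  [new]
{t} --a--> {p}  [seen]
{t} --b--> {q,r}  [new]
{r,t} --a--> {p,s}  [new]
{r,t} --b--> {p,q,r,s,t}  [new]
{q,r} --a--> {s,t}  [new]
{q,r} --b--> {p,q,s,t}  [new]
{p,s} --a--> {p,q,s,t}  [seen]
{p,s} --b--> {q,r,s,t}  [new]
{p,q,r,s,t} --a--> {p,q,s,t}  [seen]
{p,q,r,s,t} --b--> {p,q,r,s,t}  [seen]
{s,t} --a--> {p,q,s}  [new]
{s,t} --b--> {q,r,s,t}  [seen]
{p,q,s,t} --a--> {p,q,s,t}  [seen]
{p,q,s,t} --b--> {q,r,s,t}  [seen]
{q,r,s,t} --a--> {p,q,s,t}  [seen]
{q,r,s,t} --b--> {p,q,r,s,t}  [seen]
{p,q,s} --a--> {p,q,s,t}  [seen]
{p,q,s} --b--> {q,r,s,t}  [seen]
Reachable DFA states: {p}, {t}, {r,t}, {q,r}, {p,s}, {p,q,r,s,t}, {s,t}, {p,q,s,t}, {q,r,s,t}, {p,q,s}.

10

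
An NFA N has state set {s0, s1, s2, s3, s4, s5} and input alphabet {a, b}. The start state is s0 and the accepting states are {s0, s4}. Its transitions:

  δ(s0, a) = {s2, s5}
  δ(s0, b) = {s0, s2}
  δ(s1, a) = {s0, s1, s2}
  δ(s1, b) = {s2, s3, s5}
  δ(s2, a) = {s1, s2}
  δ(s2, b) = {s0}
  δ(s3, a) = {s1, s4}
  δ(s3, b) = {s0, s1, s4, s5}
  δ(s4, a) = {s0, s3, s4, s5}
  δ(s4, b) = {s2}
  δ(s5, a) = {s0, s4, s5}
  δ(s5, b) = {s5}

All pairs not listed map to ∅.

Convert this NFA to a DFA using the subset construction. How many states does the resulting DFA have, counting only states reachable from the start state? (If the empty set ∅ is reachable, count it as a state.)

Start state of the DFA: {s0}.
{s0} --a--> {s2, s5}  [new]
{s0} --b--> {s0, s2}  [new]
{s2, s5} --a--> {s0, s1, s2, s4, s5}  [new]
{s2, s5} --b--> {s0, s5}  [new]
{s0, s2} --a--> {s1, s2, s5}  [new]
{s0, s2} --b--> {s0, s2}  [seen]
{s0, s1, s2, s4, s5} --a--> {s0, s1, s2, s3, s4, s5}  [new]
{s0, s1, s2, s4, s5} --b--> {s0, s2, s3, s5}  [new]
{s0, s5} --a--> {s0, s2, s4, s5}  [new]
{s0, s5} --b--> {s0, s2, s5}  [new]
{s1, s2, s5} --a--> {s0, s1, s2, s4, s5}  [seen]
{s1, s2, s5} --b--> {s0, s2, s3, s5}  [seen]
{s0, s1, s2, s3, s4, s5} --a--> {s0, s1, s2, s3, s4, s5}  [seen]
{s0, s1, s2, s3, s4, s5} --b--> {s0, s1, s2, s3, s4, s5}  [seen]
{s0, s2, s3, s5} --a--> {s0, s1, s2, s4, s5}  [seen]
{s0, s2, s3, s5} --b--> {s0, s1, s2, s4, s5}  [seen]
{s0, s2, s4, s5} --a--> {s0, s1, s2, s3, s4, s5}  [seen]
{s0, s2, s4, s5} --b--> {s0, s2, s5}  [seen]
{s0, s2, s5} --a--> {s0, s1, s2, s4, s5}  [seen]
{s0, s2, s5} --b--> {s0, s2, s5}  [seen]
Reachable DFA states: {s0}, {s2, s5}, {s0, s2}, {s0, s1, s2, s4, s5}, {s0, s5}, {s1, s2, s5}, {s0, s1, s2, s3, s4, s5}, {s0, s2, s3, s5}, {s0, s2, s4, s5}, {s0, s2, s5}.

10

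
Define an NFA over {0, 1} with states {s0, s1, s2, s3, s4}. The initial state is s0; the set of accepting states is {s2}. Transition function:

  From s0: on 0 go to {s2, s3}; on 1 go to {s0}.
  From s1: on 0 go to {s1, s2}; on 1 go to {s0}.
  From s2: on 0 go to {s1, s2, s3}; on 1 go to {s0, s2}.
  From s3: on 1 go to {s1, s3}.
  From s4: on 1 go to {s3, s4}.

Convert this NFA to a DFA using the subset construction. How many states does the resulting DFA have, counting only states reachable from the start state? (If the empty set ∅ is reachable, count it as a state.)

4

Start state of the DFA: {s0}.
{s0} --0--> {s2, s3}  [new]
{s0} --1--> {s0}  [seen]
{s2, s3} --0--> {s1, s2, s3}  [new]
{s2, s3} --1--> {s0, s1, s2, s3}  [new]
{s1, s2, s3} --0--> {s1, s2, s3}  [seen]
{s1, s2, s3} --1--> {s0, s1, s2, s3}  [seen]
{s0, s1, s2, s3} --0--> {s1, s2, s3}  [seen]
{s0, s1, s2, s3} --1--> {s0, s1, s2, s3}  [seen]
Reachable DFA states: {s0}, {s2, s3}, {s1, s2, s3}, {s0, s1, s2, s3}.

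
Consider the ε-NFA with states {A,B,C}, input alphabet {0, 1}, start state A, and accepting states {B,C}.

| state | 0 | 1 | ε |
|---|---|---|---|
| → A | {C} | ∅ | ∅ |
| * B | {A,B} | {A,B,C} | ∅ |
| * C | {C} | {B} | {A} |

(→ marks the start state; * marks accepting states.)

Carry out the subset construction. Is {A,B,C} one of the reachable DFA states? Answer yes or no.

Start state of the DFA: {A} (ε-closure of the NFA start).
{A} --0--> {A,C}  [new]
{A} --1--> ∅  [new]
{A,C} --0--> {A,C}  [seen]
{A,C} --1--> {B}  [new]
∅ --0--> ∅  [seen]
∅ --1--> ∅  [seen]
{B} --0--> {A,B}  [new]
{B} --1--> {A,B,C}  [new]
{A,B} --0--> {A,B,C}  [seen]
{A,B} --1--> {A,B,C}  [seen]
{A,B,C} --0--> {A,B,C}  [seen]
{A,B,C} --1--> {A,B,C}  [seen]
Reachable DFA states: {A}, {A,C}, ∅, {B}, {A,B}, {A,B,C}.
{A,B,C} is among them.

yes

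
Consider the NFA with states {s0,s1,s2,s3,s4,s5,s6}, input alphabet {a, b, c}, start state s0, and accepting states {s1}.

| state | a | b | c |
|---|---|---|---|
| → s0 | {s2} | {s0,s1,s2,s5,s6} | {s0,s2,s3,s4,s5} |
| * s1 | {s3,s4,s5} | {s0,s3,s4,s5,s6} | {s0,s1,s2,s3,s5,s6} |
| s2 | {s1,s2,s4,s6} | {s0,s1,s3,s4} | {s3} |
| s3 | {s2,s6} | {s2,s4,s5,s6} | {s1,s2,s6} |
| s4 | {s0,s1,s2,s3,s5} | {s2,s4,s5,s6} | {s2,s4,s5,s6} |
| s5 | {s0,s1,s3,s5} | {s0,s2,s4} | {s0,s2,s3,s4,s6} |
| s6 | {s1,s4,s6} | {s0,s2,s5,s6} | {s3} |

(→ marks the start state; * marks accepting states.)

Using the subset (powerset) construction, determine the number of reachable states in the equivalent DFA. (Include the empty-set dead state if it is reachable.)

Start state of the DFA: {s0}.
{s0} --a--> {s2}  [new]
{s0} --b--> {s0,s1,s2,s5,s6}  [new]
{s0} --c--> {s0,s2,s3,s4,s5}  [new]
{s2} --a--> {s1,s2,s4,s6}  [new]
{s2} --b--> {s0,s1,s3,s4}  [new]
{s2} --c--> {s3}  [new]
{s0,s1,s2,s5,s6} --a--> {s0,s1,s2,s3,s4,s5,s6}  [new]
{s0,s1,s2,s5,s6} --b--> {s0,s1,s2,s3,s4,s5,s6}  [seen]
{s0,s1,s2,s5,s6} --c--> {s0,s1,s2,s3,s4,s5,s6}  [seen]
{s0,s2,s3,s4,s5} --a--> {s0,s1,s2,s3,s4,s5,s6}  [seen]
{s0,s2,s3,s4,s5} --b--> {s0,s1,s2,s3,s4,s5,s6}  [seen]
{s0,s2,s3,s4,s5} --c--> {s0,s1,s2,s3,s4,s5,s6}  [seen]
{s1,s2,s4,s6} --a--> {s0,s1,s2,s3,s4,s5,s6}  [seen]
{s1,s2,s4,s6} --b--> {s0,s1,s2,s3,s4,s5,s6}  [seen]
{s1,s2,s4,s6} --c--> {s0,s1,s2,s3,s4,s5,s6}  [seen]
{s0,s1,s3,s4} --a--> {s0,s1,s2,s3,s4,s5,s6}  [seen]
{s0,s1,s3,s4} --b--> {s0,s1,s2,s3,s4,s5,s6}  [seen]
{s0,s1,s3,s4} --c--> {s0,s1,s2,s3,s4,s5,s6}  [seen]
{s3} --a--> {s2,s6}  [new]
{s3} --b--> {s2,s4,s5,s6}  [new]
{s3} --c--> {s1,s2,s6}  [new]
{s0,s1,s2,s3,s4,s5,s6} --a--> {s0,s1,s2,s3,s4,s5,s6}  [seen]
{s0,s1,s2,s3,s4,s5,s6} --b--> {s0,s1,s2,s3,s4,s5,s6}  [seen]
{s0,s1,s2,s3,s4,s5,s6} --c--> {s0,s1,s2,s3,s4,s5,s6}  [seen]
{s2,s6} --a--> {s1,s2,s4,s6}  [seen]
{s2,s6} --b--> {s0,s1,s2,s3,s4,s5,s6}  [seen]
{s2,s6} --c--> {s3}  [seen]
{s2,s4,s5,s6} --a--> {s0,s1,s2,s3,s4,s5,s6}  [seen]
{s2,s4,s5,s6} --b--> {s0,s1,s2,s3,s4,s5,s6}  [seen]
{s2,s4,s5,s6} --c--> {s0,s2,s3,s4,s5,s6}  [new]
{s1,s2,s6} --a--> {s1,s2,s3,s4,s5,s6}  [new]
{s1,s2,s6} --b--> {s0,s1,s2,s3,s4,s5,s6}  [seen]
{s1,s2,s6} --c--> {s0,s1,s2,s3,s5,s6}  [new]
{s0,s2,s3,s4,s5,s6} --a--> {s0,s1,s2,s3,s4,s5,s6}  [seen]
{s0,s2,s3,s4,s5,s6} --b--> {s0,s1,s2,s3,s4,s5,s6}  [seen]
{s0,s2,s3,s4,s5,s6} --c--> {s0,s1,s2,s3,s4,s5,s6}  [seen]
{s1,s2,s3,s4,s5,s6} --a--> {s0,s1,s2,s3,s4,s5,s6}  [seen]
{s1,s2,s3,s4,s5,s6} --b--> {s0,s1,s2,s3,s4,s5,s6}  [seen]
{s1,s2,s3,s4,s5,s6} --c--> {s0,s1,s2,s3,s4,s5,s6}  [seen]
{s0,s1,s2,s3,s5,s6} --a--> {s0,s1,s2,s3,s4,s5,s6}  [seen]
{s0,s1,s2,s3,s5,s6} --b--> {s0,s1,s2,s3,s4,s5,s6}  [seen]
{s0,s1,s2,s3,s5,s6} --c--> {s0,s1,s2,s3,s4,s5,s6}  [seen]
Reachable DFA states: {s0}, {s2}, {s0,s1,s2,s5,s6}, {s0,s2,s3,s4,s5}, {s1,s2,s4,s6}, {s0,s1,s3,s4}, {s3}, {s0,s1,s2,s3,s4,s5,s6}, {s2,s6}, {s2,s4,s5,s6}, {s1,s2,s6}, {s0,s2,s3,s4,s5,s6}, {s1,s2,s3,s4,s5,s6}, {s0,s1,s2,s3,s5,s6}.

14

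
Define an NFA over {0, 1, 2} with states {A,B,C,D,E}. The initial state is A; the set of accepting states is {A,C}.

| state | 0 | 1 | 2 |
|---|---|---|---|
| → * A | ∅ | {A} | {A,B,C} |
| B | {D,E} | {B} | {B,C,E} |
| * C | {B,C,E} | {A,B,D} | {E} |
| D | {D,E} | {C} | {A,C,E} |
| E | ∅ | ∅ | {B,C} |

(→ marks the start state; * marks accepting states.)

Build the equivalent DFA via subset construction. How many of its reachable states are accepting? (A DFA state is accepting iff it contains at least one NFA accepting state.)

9

Start state of the DFA: {A}.
{A} --0--> ∅  [new]
{A} --1--> {A}  [seen]
{A} --2--> {A,B,C}  [new]
∅ --0--> ∅  [seen]
∅ --1--> ∅  [seen]
∅ --2--> ∅  [seen]
{A,B,C} --0--> {B,C,D,E}  [new]
{A,B,C} --1--> {A,B,D}  [new]
{A,B,C} --2--> {A,B,C,E}  [new]
{B,C,D,E} --0--> {B,C,D,E}  [seen]
{B,C,D,E} --1--> {A,B,C,D}  [new]
{B,C,D,E} --2--> {A,B,C,E}  [seen]
{A,B,D} --0--> {D,E}  [new]
{A,B,D} --1--> {A,B,C}  [seen]
{A,B,D} --2--> {A,B,C,E}  [seen]
{A,B,C,E} --0--> {B,C,D,E}  [seen]
{A,B,C,E} --1--> {A,B,D}  [seen]
{A,B,C,E} --2--> {A,B,C,E}  [seen]
{A,B,C,D} --0--> {B,C,D,E}  [seen]
{A,B,C,D} --1--> {A,B,C,D}  [seen]
{A,B,C,D} --2--> {A,B,C,E}  [seen]
{D,E} --0--> {D,E}  [seen]
{D,E} --1--> {C}  [new]
{D,E} --2--> {A,B,C,E}  [seen]
{C} --0--> {B,C,E}  [new]
{C} --1--> {A,B,D}  [seen]
{C} --2--> {E}  [new]
{B,C,E} --0--> {B,C,D,E}  [seen]
{B,C,E} --1--> {A,B,D}  [seen]
{B,C,E} --2--> {B,C,E}  [seen]
{E} --0--> ∅  [seen]
{E} --1--> ∅  [seen]
{E} --2--> {B,C}  [new]
{B,C} --0--> {B,C,D,E}  [seen]
{B,C} --1--> {A,B,D}  [seen]
{B,C} --2--> {B,C,E}  [seen]
Reachable DFA states: {A}, ∅, {A,B,C}, {B,C,D,E}, {A,B,D}, {A,B,C,E}, {A,B,C,D}, {D,E}, {C}, {B,C,E}, {E}, {B,C}.
Accepting DFA states (contain an NFA accepting state): {A}, {A,B,C}, {B,C,D,E}, {A,B,D}, {A,B,C,E}, {A,B,C,D}, {C}, {B,C,E}, {B,C}.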